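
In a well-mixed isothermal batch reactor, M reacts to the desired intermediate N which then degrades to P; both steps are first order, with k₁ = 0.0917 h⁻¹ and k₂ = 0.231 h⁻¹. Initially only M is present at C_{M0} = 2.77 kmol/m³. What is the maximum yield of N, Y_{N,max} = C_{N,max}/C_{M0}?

0.216

At the optimum, C_{N,max}/C_{M0} = (k₁/k₂)^[k₂/(k₂−k₁)].
= (0.0917/0.231)^(0.231/(0.231−0.0917)) = (0.3970)^(1.658) = 0.2161.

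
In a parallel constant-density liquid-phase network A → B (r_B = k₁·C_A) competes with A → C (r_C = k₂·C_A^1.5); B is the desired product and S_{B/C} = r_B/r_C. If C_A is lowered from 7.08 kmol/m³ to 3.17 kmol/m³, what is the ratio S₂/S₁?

1.49

S_{B/C} = (k₁/k₂)·C_A^-0.5, so S₂/S₁ = (C_{A,2}/C_{A,1})^-0.5.
= (3.17/7.08)^(-0.5) = (0.4477)^(-0.5) = 1.49.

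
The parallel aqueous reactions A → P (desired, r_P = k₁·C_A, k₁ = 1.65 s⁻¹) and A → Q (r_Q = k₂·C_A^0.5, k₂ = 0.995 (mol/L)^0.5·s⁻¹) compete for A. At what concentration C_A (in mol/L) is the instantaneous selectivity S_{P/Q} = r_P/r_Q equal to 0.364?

S_{P/Q} = (k₁/k₂)·C_A^0.5 ⇒ C_A = (S·k₂/k₁)^(2).
= (0.364×0.995/1.65)^(2) = (0.2195)^(2) = 0.0482 mol/L.

0.0482 mol/L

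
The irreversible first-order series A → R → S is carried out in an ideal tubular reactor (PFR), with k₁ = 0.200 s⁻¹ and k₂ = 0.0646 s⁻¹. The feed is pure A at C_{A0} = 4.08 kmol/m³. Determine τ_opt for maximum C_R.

For first-order series the maximum of C_R occurs at τ_opt = ln(k₂/k₁)/(k₂−k₁).
= ln(0.0646/0.200)/(0.0646−0.200) = ln(0.3230)/-0.1354 = -1.130/-0.1354 = 8.35 s.

8.35 s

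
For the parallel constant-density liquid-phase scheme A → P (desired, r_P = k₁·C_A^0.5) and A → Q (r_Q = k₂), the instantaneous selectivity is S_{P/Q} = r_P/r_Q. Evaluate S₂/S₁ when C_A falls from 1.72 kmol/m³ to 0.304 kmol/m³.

0.420

S_{P/Q} = (k₁/k₂)·C_A^0.5, so S₂/S₁ = (C_{A,2}/C_{A,1})^0.5.
= (0.304/1.72)^0.5 = (0.1767)^0.5 = 0.420.
Selectivity toward P falls as C_A falls — high-concentration operation is favoured.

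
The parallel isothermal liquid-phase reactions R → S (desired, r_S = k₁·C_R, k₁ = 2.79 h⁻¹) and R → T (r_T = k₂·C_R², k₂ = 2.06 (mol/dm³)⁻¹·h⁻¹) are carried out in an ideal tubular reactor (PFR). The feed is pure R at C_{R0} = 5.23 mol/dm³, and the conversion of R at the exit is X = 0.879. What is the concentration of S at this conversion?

1.62 mol/dm³

C_R = C_{R0}(1−X) = 0.6328 mol/dm³.
Along a PFR/batch, dC_S/dC_R = −r_S/(r_S+r_T) = −k₁/(k₁+k₂·C_R).
Integrating from C_{R0} to C_R: C_S = (2.79/2.06)·ln[(2.79+2.06·5.23)/(2.79+2.06·0.633)] = 1.354·ln(13.56/4.094) = 1.622 mol/dm³.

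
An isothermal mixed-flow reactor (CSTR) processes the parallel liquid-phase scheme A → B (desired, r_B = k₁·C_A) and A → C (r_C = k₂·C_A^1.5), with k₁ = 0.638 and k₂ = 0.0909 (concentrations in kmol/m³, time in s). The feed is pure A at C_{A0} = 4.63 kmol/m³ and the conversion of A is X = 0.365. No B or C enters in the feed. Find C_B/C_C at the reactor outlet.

Exit C_A = C_{A0}(1−X) = 4.63×0.635 = 2.940 kmol/m³.
A CSTR operates uniformly at the exit composition, giving r_B = 1.876 and r_C = 0.4582 (each k·C_A^n at C_A = 2.940).
Overall selectivity = C_B/C_C = r_Bτ/(r_Cτ) = r_B/r_C = 4.09.

4.09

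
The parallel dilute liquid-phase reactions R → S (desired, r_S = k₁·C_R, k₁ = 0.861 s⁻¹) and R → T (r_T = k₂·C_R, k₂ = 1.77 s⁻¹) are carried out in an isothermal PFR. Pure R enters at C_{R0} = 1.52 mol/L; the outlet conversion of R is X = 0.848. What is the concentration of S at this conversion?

0.422 mol/L

C_R = C_{R0}(1−X) = 0.2310 mol/L.
Both paths are first order in R, so the instantaneous fraction to S is constant: dC_S/d(−C_R) = k₁/(k₁+k₂) = 0.3273.
C_S = 0.3273·(C_{R0}−C_R) = 0.3273×1.289 = 0.422 mol/L.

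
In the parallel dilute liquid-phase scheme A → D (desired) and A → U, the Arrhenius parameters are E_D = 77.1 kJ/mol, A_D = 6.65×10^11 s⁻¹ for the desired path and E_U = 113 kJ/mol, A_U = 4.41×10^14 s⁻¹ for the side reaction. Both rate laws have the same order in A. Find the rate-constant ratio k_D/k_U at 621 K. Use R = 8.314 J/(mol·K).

Since both paths have the same order in A, the concentration cancels and S_{D/U} = k_D/k_U = (A_D/A_U)·exp[(E_U−E_D)/(RT)].
(E_U−E_D)/(RT) = (113−77.1)×10³/(8.314×621) = 35900/5163 = 6.953.
k_D/k_U = (6.65×10^11/4.41×10^14)·exp(6.953) = 0.001508 × 1047 = 1.58.
Since E_D < E_U, lowering the temperature improves selectivity toward D.

1.58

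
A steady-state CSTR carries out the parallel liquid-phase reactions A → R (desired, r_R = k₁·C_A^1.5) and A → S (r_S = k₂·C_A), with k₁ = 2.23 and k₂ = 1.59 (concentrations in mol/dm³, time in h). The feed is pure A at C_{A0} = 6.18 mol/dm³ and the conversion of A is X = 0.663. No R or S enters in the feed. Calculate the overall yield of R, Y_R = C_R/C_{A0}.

0.444

Exit C_A = C_{A0}(1−X) = 6.18×0.337 = 2.083 mol/dm³.
Rates in a CSTR are evaluated at the outlet concentration: r_R = 2.23×2.083^1.5 = 6.702, r_S = 1.59×2.083 = 3.311.
Fraction of consumed A going to R: r_R/(r_R+r_S) = 0.6693.
C_R = 0.6693·C_{A0}·X = 0.6693×6.18×0.663 = 2.74 mol/dm³; Y_R = C_R/C_{A0} = 0.444.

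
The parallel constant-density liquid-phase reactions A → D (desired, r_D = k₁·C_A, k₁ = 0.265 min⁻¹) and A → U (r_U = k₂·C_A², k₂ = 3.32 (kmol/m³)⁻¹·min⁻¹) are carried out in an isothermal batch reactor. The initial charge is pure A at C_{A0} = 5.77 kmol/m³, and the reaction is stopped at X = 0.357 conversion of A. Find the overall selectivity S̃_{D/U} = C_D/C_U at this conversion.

0.0171

C_A = C_{A0}(1−X) = 3.710 kmol/m³.
Along a PFR/batch, dC_D/dC_A = −r_D/(r_D+r_U) = −k₁/(k₁+k₂·C_A).
Integrating from C_{A0} to C_A: C_D = (0.265/3.32)·ln[(0.265+3.32·5.77)/(0.265+3.32·3.71)] = 0.07982·ln(19.42/12.58) = 0.03465 kmol/m³.
C_U = (C_{A0}−C_A)−C_D = 2.025 kmol/m³; S̃_{D/U} = 0.03465/2.025 = 0.0171.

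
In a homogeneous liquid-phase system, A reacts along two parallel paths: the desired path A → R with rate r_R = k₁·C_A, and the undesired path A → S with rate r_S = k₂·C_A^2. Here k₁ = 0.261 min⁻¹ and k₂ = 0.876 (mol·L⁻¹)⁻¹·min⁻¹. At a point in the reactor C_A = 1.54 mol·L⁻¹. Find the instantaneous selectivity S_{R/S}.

0.193

S_{R/S} = r_R/r_S = (k₁·C_A)/(k₂·C_A^2) = (k₁/k₂)·C_A⁻¹.
= (0.261×1.540) / (0.876×1.540^2) = 0.4019/2.078 = 0.193.
The undesired path is higher order in A, so low C_A (CSTR or dilute feed) favours R.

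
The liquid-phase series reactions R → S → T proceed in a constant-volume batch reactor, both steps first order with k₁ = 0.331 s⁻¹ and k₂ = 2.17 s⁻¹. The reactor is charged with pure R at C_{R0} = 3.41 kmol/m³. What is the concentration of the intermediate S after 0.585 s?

For first-order series with pure R initially, C_S(t) = k₁C_{R0}/(k₂−k₁)·(e^(−k₁t) − e^(−k₂t)).
e^(−k₁t) = e^(−0.331×0.585) = e^(−0.1936) = 0.8240; e^(−k₂t) = e^(−1.269) = 0.2810.
C_S = 0.331×3.41/(2.17−0.331) × (0.8240−0.2810) = 0.6138×0.5430 = 0.3333 kmol/m³.

0.333 kmol/m³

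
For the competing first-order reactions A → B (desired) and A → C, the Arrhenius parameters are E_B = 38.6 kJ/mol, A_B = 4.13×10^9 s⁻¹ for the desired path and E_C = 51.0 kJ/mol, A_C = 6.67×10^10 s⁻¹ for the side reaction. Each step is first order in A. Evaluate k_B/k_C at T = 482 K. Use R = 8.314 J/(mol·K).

1.37

k_B/k_C = (A_B/A_C)·exp[−(E_B−E_C)/(RT)] = (A_B/A_C)·exp[(E_C−E_B)/(RT)].
(E_C−E_B)/(RT) = (51.0−38.6)×10³/(8.314×482) = 12400/4007 = 3.094.
k_B/k_C = (4.13×10^9/6.67×10^10)·exp(3.094) = 0.06192 × 22.07 = 1.37.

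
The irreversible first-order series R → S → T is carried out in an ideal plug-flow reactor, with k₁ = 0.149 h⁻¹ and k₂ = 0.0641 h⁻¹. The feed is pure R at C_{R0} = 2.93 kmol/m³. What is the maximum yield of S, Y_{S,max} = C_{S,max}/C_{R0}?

At the optimum, C_{S,max}/C_{R0} = (k₁/k₂)^[k₂/(k₂−k₁)].
= (0.149/0.0641)^(0.0641/(0.0641−0.149)) = (2.324)^(-0.7550) = 0.5290.

0.529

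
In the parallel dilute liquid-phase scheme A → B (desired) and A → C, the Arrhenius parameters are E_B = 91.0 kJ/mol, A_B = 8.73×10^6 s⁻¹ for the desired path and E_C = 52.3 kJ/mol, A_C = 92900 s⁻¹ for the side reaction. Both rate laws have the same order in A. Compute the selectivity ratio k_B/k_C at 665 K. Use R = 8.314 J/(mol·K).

With equal orders, S_{B/C} = k_B/k_C = (A_B/A_C)·exp[(E_C−E_B)/(RT)].
(E_C−E_B)/(RT) = (52.3−91.0)×10³/(8.314×665) = -38700/5529 = -7.000.
k_B/k_C = (8.73×10^6/92900)·exp(-7.000) = 93.97 × 9.122×10^-4 = 0.0857.

0.0857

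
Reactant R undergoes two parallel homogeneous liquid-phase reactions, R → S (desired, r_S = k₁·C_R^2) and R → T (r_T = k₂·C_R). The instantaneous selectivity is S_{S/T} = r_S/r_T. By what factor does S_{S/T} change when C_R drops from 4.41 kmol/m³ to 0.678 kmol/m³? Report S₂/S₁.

0.154

S_{S/T} = (k₁/k₂)·C_R, so S₂/S₁ = (C_{R,2}/C_{R,1}).
= 0.678/4.41 = 0.154.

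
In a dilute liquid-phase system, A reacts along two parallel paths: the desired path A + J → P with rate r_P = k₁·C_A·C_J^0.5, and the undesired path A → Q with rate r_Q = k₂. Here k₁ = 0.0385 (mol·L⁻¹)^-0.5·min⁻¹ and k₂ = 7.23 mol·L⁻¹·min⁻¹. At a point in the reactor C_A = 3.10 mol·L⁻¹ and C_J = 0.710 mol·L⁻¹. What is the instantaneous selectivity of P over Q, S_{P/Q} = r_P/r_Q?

S_{P/Q} = r_P/r_Q = (k₁·C_A·C_J^0.5)/(k₂) = (k₁/k₂)·C_A·C_J^0.5.
= (0.0385×3.100×0.7100^0.5) / (7.23) = 0.1006/7.230 = 0.0139.
Since the desired path is higher order in A, keeping C_A high (PFR or concentrated feed) favours P.

0.0139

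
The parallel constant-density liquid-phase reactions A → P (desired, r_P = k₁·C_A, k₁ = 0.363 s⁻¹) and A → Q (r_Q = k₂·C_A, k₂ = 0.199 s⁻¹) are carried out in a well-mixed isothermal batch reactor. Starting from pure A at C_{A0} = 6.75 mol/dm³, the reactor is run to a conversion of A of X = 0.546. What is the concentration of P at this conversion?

C_A = C_{A0}(1−X) = 3.064 mol/dm³.
Both paths are first order in A, so the instantaneous fraction to P is constant: dC_P/d(−C_A) = k₁/(k₁+k₂) = 0.6459.
C_P = 0.6459·(C_{A0}−C_A) = 0.6459×3.686 = 2.38 mol/dm³.

2.38 mol/dm³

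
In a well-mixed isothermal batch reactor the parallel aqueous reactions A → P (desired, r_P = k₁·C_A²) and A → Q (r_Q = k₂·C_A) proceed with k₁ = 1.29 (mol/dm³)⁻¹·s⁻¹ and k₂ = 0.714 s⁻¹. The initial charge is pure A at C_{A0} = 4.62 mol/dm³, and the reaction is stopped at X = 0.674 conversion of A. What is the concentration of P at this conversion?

C_A = C_{A0}(1−X) = 1.506 mol/dm³.
Along a PFR/batch, dC_Q/dC_A = −r_Q/(r_P+r_Q) = −k₂/(k₂+k₁·C_A).
Integrating from C_{A0} to C_A: C_Q = (0.714/1.29)·ln[(0.714+1.29·4.62)/(0.714+1.29·1.51)] = 0.5535·ln(6.674/2.657) = 0.5098 mol/dm³.
Then C_P = (C_{A0}−C_A) − C_Q = 3.114 − 0.5098 = 2.604 mol/dm³.

2.60 mol/dm³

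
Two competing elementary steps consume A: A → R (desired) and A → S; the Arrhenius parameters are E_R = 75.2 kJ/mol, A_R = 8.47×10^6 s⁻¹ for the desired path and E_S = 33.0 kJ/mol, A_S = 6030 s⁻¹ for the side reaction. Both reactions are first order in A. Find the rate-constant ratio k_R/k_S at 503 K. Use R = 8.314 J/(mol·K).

0.0582

k_R/k_S = (A_R/A_S)·exp[−(E_R−E_S)/(RT)] = (A_R/A_S)·exp[(E_S−E_R)/(RT)].
(E_S−E_R)/(RT) = (33.0−75.2)×10³/(8.314×503) = -42200/4182 = -10.09.
k_R/k_S = (8.47×10^6/6030)·exp(-10.09) = 1405 × 4.145×10^-5 = 0.0582.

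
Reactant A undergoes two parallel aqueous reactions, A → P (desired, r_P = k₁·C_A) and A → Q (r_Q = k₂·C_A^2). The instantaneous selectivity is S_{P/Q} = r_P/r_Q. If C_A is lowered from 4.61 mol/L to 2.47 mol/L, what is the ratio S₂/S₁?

1.87

S_{P/Q} = (k₁/k₂)·C_A⁻¹, so S₂/S₁ = (C_{A,2}/C_{A,1})⁻¹.
= 4.61/2.47 = 1.87.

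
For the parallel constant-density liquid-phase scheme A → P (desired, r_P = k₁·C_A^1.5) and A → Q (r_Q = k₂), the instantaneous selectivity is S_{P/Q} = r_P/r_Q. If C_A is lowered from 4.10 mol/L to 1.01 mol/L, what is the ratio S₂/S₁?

S_{P/Q} = (k₁/k₂)·C_A^1.5, so S₂/S₁ = (C_{A,2}/C_{A,1})^1.5.
= (1.01/4.10)^1.5 = (0.2463)^1.5 = 0.122.

0.122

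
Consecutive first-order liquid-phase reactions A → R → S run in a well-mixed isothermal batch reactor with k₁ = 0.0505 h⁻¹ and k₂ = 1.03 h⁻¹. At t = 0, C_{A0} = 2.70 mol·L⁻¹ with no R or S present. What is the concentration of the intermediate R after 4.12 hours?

The intermediate concentration in a first-order A→B→C sequence is C_R = k₁C_{A0}(e^(−k₁t) − e^(−k₂t))/(k₂−k₁).
e^(−k₁t) = e^(−0.0505×4.12) = e^(−0.2081) = 0.8122; e^(−k₂t) = e^(−4.244) = 0.01436.
C_R = 0.0505×2.70/(1.03−0.0505) × (0.8122−0.01436) = 0.1392×0.7978 = 0.1111 mol·L⁻¹.

0.111 mol·L⁻¹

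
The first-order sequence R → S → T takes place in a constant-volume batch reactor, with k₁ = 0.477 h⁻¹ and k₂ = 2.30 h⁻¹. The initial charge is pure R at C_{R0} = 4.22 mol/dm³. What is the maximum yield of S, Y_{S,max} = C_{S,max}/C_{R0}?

At the optimum, C_{S,max}/C_{R0} = (k₁/k₂)^[k₂/(k₂−k₁)].
= (0.477/2.30)^(2.30/(2.30−0.477)) = (0.2074)^(1.262) = 0.1374.

0.137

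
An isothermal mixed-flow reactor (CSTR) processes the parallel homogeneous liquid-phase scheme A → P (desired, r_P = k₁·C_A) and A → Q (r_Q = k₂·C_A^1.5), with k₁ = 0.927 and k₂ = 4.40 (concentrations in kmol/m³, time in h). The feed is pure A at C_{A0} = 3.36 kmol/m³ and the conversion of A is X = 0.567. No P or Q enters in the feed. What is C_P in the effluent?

0.283 kmol/m³

Exit C_A = C_{A0}(1−X) = 3.36×0.433 = 1.455 kmol/m³.
Rates in a CSTR are evaluated at the outlet concentration: r_P = 0.927×1.455 = 1.349, r_Q = 4.40×1.455^1.5 = 7.721.
Fraction of consumed A going to P: r_P/(r_P+r_Q) = 0.1487.
C_P = 0.1487·C_{A0}·X = 0.1487×3.36×0.567 = 0.283 kmol/m³.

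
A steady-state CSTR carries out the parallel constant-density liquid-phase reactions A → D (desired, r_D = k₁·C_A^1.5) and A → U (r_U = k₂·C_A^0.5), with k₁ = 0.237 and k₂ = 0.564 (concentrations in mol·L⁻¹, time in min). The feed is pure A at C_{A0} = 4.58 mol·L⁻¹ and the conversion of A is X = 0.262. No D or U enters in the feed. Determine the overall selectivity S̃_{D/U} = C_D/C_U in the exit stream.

Exit C_A = C_{A0}(1−X) = 4.58×0.738 = 3.380 mol·L⁻¹.
A CSTR operates uniformly at the exit composition, giving r_D = 1.473 and r_U = 1.037 (each k·C_A^n at C_A = 3.380).
Overall selectivity = C_D/C_U = r_Dτ/(r_Uτ) = r_D/r_U = 1.42.

1.42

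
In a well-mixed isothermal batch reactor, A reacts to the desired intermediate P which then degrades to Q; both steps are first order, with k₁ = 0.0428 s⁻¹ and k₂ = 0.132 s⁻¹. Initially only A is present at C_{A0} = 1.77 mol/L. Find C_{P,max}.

0.334 mol/L

At the optimum, C_{P,max}/C_{A0} = (k₁/k₂)^[k₂/(k₂−k₁)].
= (0.0428/0.132)^(0.132/(0.132−0.0428)) = (0.3242)^(1.480) = 0.1889.
C_{P,max} = 0.1889×1.77 = 0.334 mol/L.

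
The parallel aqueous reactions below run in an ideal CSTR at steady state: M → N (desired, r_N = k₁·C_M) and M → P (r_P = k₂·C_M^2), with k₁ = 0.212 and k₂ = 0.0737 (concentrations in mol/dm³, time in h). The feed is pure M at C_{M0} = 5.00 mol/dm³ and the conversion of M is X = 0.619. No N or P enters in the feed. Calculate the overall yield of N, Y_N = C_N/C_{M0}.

Exit C_M = C_{M0}(1−X) = 5.00×0.381 = 1.905 mol/dm³.
A CSTR operates uniformly at the exit composition, giving r_N = 0.4039 and r_P = 0.2675 (each k·C_M^n at C_M = 1.905).
Fraction of consumed M going to N: r_N/(r_N+r_P) = 0.6016.
C_N = 0.6016·C_{M0}·X = 0.6016×5.00×0.619 = 1.86 mol/dm³; Y_N = C_N/C_{M0} = 0.372.

0.372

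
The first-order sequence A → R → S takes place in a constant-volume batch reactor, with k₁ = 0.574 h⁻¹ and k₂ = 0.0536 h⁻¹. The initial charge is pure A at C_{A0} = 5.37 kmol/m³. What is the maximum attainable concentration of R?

For a first-order series the maximum intermediate yield is C_{R,max}/C_{A0} = (k₁/k₂)^[k₂/(k₂−k₁)].
= (0.574/0.0536)^(0.0536/(0.0536−0.574)) = (10.71)^(-0.1030) = 0.7833.
C_{R,max} = 0.7833×5.37 = 4.21 kmol/m³.

4.21 kmol/m³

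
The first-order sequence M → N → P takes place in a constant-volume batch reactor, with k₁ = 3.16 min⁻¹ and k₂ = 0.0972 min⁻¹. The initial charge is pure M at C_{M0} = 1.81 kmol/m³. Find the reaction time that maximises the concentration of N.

1.14 min

For first-order series the maximum of C_N occurs at t_opt = ln(k₂/k₁)/(k₂−k₁).
= ln(0.0972/3.16)/(0.0972−3.16) = ln(0.03076)/-3.063 = -3.482/-3.063 = 1.14 min.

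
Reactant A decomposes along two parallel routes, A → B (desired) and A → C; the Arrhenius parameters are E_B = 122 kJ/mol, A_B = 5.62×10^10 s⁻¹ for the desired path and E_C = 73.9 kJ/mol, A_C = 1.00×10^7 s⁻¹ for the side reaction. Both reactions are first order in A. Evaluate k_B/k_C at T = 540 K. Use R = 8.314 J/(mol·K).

0.125

With equal orders, S_{B/C} = k_B/k_C = (A_B/A_C)·exp[(E_C−E_B)/(RT)].
(E_C−E_B)/(RT) = (73.9−122)×10³/(8.314×540) = -48100/4490 = -10.71.
k_B/k_C = (5.62×10^10/1.00×10^7)·exp(-10.71) = 5620 × 2.224×10^-5 = 0.125.
Since E_B > E_C, raising the temperature improves selectivity toward B.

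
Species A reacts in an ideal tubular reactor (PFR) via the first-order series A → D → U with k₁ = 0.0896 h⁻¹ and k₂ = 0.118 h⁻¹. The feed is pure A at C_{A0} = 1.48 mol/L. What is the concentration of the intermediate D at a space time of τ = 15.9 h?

The intermediate concentration in a first-order A→B→C sequence is C_D = k₁C_{A0}(e^(−k₁τ) − e^(−k₂τ))/(k₂−k₁).
e^(−k₁τ) = e^(−0.0896×15.9) = e^(−1.425) = 0.2406; e^(−k₂τ) = e^(−1.876) = 0.1532.
C_D = 0.0896×1.48/(0.118−0.0896) × (0.2406−0.1532) = 4.669×0.08742 = 0.4082 mol/L.

0.408 mol/L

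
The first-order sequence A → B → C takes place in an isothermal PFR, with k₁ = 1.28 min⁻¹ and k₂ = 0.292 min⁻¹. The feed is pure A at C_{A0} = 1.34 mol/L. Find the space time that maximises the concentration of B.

The intermediate peaks when r₁ = r₂, i.e. k₁e^(−k₁τ) = k₂e^(−k₂τ), giving τ_opt = ln(k₂/k₁)/(k₂−k₁).
= ln(0.292/1.28)/(0.292−1.28) = ln(0.2281)/-0.9880 = -1.478/-0.9880 = 1.50 min.

1.50 min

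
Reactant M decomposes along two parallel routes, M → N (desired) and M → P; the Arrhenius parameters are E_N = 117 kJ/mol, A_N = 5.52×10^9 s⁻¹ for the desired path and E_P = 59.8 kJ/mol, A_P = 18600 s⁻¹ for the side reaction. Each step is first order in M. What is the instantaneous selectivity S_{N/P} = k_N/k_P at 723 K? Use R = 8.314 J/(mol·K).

21.9

With equal orders, S_{N/P} = k_N/k_P = (A_N/A_P)·exp[(E_P−E_N)/(RT)].
(E_P−E_N)/(RT) = (59.8−117)×10³/(8.314×723) = -57200/6011 = -9.516.
k_N/k_P = (5.52×10^9/18600)·exp(-9.516) = 2.968×10^5 × 7.367×10^-5 = 21.9.
Since E_N > E_P, raising the temperature improves selectivity toward N.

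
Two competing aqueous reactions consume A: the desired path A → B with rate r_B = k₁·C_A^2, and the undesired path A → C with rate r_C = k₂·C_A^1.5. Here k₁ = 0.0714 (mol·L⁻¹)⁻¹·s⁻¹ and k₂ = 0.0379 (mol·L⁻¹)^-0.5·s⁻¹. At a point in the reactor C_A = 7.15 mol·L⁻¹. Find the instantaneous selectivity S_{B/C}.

5.04

S_{B/C} = r_B/r_C = (k₁·C_A^2)/(k₂·C_A^1.5) = (k₁/k₂)·C_A^0.5.
= (0.0714×7.150^2) / (0.0379×7.150^1.5) = 3.650/0.7246 = 5.04.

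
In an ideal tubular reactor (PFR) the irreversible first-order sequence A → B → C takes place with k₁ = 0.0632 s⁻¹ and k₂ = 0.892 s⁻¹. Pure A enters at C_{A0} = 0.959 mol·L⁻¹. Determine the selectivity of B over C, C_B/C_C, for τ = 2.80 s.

0.551

For first-order series with pure A initially, C_B(τ) = k₁C_{A0}/(k₂−k₁)·(e^(−k₁τ) − e^(−k₂τ)).
e^(−k₁τ) = e^(−0.0632×2.80) = e^(−0.1770) = 0.8378; e^(−k₂τ) = e^(−2.498) = 0.08228.
C_B = 0.0632×0.959/(0.892−0.0632) × (0.8378−0.08228) = 0.07313×0.7555 = 0.05525 mol·L⁻¹.
C_A = C_{A0}e^(−k₁τ) = 0.8035 mol·L⁻¹, so C_C = C_{A0}−C_A−C_B = 0.1003 mol·L⁻¹; C_B/C_C = 0.551.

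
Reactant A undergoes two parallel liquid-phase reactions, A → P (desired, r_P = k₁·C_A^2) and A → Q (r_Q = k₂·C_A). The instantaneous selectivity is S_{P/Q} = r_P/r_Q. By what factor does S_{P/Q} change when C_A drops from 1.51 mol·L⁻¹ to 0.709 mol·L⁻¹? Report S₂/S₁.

S_{P/Q} = (k₁/k₂)·C_A, so S₂/S₁ = (C_{A,2}/C_{A,1}).
= 0.709/1.51 = 0.470.

0.470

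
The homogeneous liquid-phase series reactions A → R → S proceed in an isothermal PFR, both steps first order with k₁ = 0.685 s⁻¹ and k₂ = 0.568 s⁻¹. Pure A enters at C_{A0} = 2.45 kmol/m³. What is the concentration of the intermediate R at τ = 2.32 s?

The intermediate concentration in a first-order A→B→C sequence is C_R = k₁C_{A0}(e^(−k₁τ) − e^(−k₂τ))/(k₂−k₁).
e^(−k₁τ) = e^(−0.685×2.32) = e^(−1.589) = 0.2041; e^(−k₂τ) = e^(−1.318) = 0.2677.
C_R = 0.685×2.45/(0.568−0.685) × (0.2041−0.2677) = (-14.34)×(-0.06365) = 0.9129 kmol/m³.

0.913 kmol/m³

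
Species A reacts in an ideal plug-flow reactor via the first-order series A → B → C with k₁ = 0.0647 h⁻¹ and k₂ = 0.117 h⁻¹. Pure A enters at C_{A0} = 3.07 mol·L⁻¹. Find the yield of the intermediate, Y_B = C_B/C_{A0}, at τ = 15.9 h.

0.250

The intermediate concentration in a first-order A→B→C sequence is C_B = k₁C_{A0}(e^(−k₁τ) − e^(−k₂τ))/(k₂−k₁).
e^(−k₁τ) = e^(−0.0647×15.9) = e^(−1.029) = 0.3575; e^(−k₂τ) = e^(−1.860) = 0.1556.
C_B = 0.0647×3.07/(0.117−0.0647) × (0.3575−0.1556) = 3.798×0.2018 = 0.7665 mol·L⁻¹.
Y_B = C_B/C_{A0} = 0.7665/3.07 = 0.250.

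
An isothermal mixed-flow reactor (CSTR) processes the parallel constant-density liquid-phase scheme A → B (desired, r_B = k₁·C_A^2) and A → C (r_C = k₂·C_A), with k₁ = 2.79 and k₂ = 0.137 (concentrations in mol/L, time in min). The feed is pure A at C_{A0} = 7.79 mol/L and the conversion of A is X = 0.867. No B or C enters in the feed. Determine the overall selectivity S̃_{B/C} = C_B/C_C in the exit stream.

Exit C_A = C_{A0}(1−X) = 7.79×0.133 = 1.036 mol/L.
Rates in a CSTR are evaluated at the outlet concentration: r_B = 2.79×1.036^2 = 2.995, r_C = 0.137×1.036 = 0.1419.
Overall selectivity = C_B/C_C = r_Bτ/(r_Cτ) = r_B/r_C = 21.1.

21.1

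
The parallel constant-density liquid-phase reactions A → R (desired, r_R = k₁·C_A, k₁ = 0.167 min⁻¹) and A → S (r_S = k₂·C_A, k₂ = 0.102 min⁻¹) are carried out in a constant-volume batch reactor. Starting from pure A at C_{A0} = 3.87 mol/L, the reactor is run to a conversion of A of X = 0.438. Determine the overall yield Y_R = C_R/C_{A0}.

0.272

C_A = C_{A0}(1−X) = 2.175 mol/L.
Both paths are first order in A, so the instantaneous fraction to R is constant: dC_R/d(−C_A) = k₁/(k₁+k₂) = 0.6208.
C_R = 0.6208·(C_{A0}−C_A) = 0.6208×1.695 = 1.05 mol/L.
Y_R = C_R/C_{A0} = 1.052/3.87 = 0.272.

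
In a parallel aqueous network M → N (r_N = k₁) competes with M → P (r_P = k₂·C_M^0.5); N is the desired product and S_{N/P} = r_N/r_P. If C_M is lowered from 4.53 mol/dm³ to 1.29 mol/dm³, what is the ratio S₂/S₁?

1.87

S_{N/P} = (k₁/k₂)·C_M^-0.5, so S₂/S₁ = (C_{M,2}/C_{M,1})^-0.5.
= (1.29/4.53)^(-0.5) = (0.2848)^(-0.5) = 1.87.
Selectivity toward N rises as C_M falls — low-concentration operation is favoured.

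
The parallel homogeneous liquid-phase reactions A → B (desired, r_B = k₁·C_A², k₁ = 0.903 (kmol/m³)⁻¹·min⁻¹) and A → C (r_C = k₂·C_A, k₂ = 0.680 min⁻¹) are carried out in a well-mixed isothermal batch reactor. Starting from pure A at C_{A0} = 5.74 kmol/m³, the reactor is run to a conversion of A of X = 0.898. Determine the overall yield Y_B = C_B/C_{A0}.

0.691

C_A = C_{A0}(1−X) = 0.5855 kmol/m³.
Along a PFR/batch, dC_C/dC_A = −r_C/(r_B+r_C) = −k₂/(k₂+k₁·C_A).
Integrating from C_{A0} to C_A: C_C = (0.680/0.903)·ln[(0.680+0.903·5.74)/(0.680+0.903·0.585)] = 0.7530·ln(5.863/1.209) = 1.189 kmol/m³.
Then C_B = (C_{A0}−C_A) − C_C = 5.155 − 1.189 = 3.965 kmol/m³.
Y_B = C_B/C_{A0} = 3.965/5.74 = 0.691.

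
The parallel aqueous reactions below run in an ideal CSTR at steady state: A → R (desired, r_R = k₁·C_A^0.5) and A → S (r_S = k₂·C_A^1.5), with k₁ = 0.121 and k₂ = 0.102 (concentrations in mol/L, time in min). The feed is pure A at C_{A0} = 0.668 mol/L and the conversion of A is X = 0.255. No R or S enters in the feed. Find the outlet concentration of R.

0.120 mol/L

Exit C_A = C_{A0}(1−X) = 0.668×0.745 = 0.4977 mol/L.
A CSTR operates uniformly at the exit composition, giving r_R = 0.08536 and r_S = 0.03581 (each k·C_A^n at C_A = 0.4977).
Fraction of consumed A going to R: r_R/(r_R+r_S) = 0.7045.
C_R = 0.7045·C_{A0}·X = 0.7045×0.668×0.255 = 0.120 mol/L.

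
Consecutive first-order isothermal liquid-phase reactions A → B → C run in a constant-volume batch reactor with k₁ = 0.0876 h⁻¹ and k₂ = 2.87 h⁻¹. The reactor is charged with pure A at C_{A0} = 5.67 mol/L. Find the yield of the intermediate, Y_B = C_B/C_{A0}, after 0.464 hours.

0.0219

The intermediate concentration in a first-order A→B→C sequence is C_B = k₁C_{A0}(e^(−k₁t) − e^(−k₂t))/(k₂−k₁).
e^(−k₁t) = e^(−0.0876×0.464) = e^(−0.04065) = 0.9602; e^(−k₂t) = e^(−1.332) = 0.2640.
C_B = 0.0876×5.67/(2.87−0.0876) × (0.9602−0.2640) = 0.1785×0.6961 = 0.1243 mol/L.
Y_B = C_B/C_{A0} = 0.1243/5.67 = 0.0219.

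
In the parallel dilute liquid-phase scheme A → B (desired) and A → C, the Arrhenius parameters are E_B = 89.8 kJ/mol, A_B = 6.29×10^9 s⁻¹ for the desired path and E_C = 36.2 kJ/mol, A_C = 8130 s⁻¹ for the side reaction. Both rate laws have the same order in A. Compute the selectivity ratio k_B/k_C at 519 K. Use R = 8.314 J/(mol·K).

3.12

With equal orders, S_{B/C} = k_B/k_C = (A_B/A_C)·exp[(E_C−E_B)/(RT)].
(E_C−E_B)/(RT) = (36.2−89.8)×10³/(8.314×519) = -53600/4315 = -12.42.
k_B/k_C = (6.29×10^9/8130)·exp(-12.42) = 7.737×10^5 × 4.029×10^-6 = 3.12.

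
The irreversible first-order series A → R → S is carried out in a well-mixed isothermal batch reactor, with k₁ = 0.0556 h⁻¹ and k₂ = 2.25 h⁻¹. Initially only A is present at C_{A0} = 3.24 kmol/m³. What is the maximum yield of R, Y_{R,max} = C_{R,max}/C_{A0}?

Evaluating C_R at t_opt = ln(k₂/k₁)/(k₂−k₁) gives C_{R,max}/C_{A0} = (k₁/k₂)^[k₂/(k₂−k₁)].
= (0.0556/2.25)^(2.25/(2.25−0.0556)) = (0.02471)^(1.025) = 0.02250.

0.0225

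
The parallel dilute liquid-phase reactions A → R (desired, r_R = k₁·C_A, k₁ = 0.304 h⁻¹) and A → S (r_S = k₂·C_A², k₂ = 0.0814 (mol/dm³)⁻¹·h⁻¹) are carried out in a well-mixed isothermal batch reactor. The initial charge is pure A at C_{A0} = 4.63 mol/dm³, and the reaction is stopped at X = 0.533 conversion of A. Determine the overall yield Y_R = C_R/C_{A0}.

C_A = C_{A0}(1−X) = 2.162 mol/dm³.
Along a PFR/batch, dC_R/dC_A = −r_R/(r_R+r_S) = −k₁/(k₁+k₂·C_A).
Integrating from C_{A0} to C_A: C_R = (0.304/0.0814)·ln[(0.304+0.0814·4.63)/(0.304+0.0814·2.16)] = 3.735·ln(0.6809/0.4800) = 1.306 mol/dm³.
Y_R = C_R/C_{A0} = 1.306/4.63 = 0.282.

0.282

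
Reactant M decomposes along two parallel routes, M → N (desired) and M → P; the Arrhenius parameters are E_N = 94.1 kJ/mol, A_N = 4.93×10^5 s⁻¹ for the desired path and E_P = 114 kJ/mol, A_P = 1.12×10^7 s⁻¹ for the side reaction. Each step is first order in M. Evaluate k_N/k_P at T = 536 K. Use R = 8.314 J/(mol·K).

With equal orders, S_{N/P} = k_N/k_P = (A_N/A_P)·exp[(E_P−E_N)/(RT)].
(E_P−E_N)/(RT) = (114−94.1)×10³/(8.314×536) = 19900/4456 = 4.466.
k_N/k_P = (4.93×10^5/1.12×10^7)·exp(4.466) = 0.04402 × 86.97 = 3.83.
Since E_N < E_P, lowering the temperature improves selectivity toward N.

3.83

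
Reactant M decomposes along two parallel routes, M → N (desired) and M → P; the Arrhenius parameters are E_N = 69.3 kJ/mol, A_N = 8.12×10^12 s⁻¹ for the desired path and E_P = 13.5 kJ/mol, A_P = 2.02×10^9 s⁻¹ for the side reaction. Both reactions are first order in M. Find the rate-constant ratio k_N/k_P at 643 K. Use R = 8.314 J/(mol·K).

Since both paths have the same order in M, the concentration cancels and S_{N/P} = k_N/k_P = (A_N/A_P)·exp[(E_P−E_N)/(RT)].
(E_P−E_N)/(RT) = (13.5−69.3)×10³/(8.314×643) = -55800/5346 = -10.44.
k_N/k_P = (8.12×10^12/2.02×10^9)·exp(-10.44) = 4020 × 2.930×10^-5 = 0.118.

0.118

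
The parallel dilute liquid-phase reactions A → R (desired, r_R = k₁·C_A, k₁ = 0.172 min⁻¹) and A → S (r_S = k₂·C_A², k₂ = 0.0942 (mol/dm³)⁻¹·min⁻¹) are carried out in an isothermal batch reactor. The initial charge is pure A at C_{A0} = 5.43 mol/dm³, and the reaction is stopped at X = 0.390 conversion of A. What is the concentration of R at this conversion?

0.630 mol/dm³

C_A = C_{A0}(1−X) = 3.312 mol/dm³.
Along a PFR/batch, dC_R/dC_A = −r_R/(r_R+r_S) = −k₁/(k₁+k₂·C_A).
Integrating from C_{A0} to C_A: C_R = (0.172/0.0942)·ln[(0.172+0.0942·5.43)/(0.172+0.0942·3.31)] = 1.826·ln(0.6835/0.4840) = 0.6301 mol/dm³.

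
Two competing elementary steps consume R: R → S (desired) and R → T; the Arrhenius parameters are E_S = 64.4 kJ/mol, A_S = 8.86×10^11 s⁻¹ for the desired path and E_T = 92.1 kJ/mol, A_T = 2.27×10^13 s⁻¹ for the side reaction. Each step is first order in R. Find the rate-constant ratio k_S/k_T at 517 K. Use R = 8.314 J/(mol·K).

Since both paths have the same order in R, the concentration cancels and S_{S/T} = k_S/k_T = (A_S/A_T)·exp[(E_T−E_S)/(RT)].
(E_T−E_S)/(RT) = (92.1−64.4)×10³/(8.314×517) = 27700/4298 = 6.444.
k_S/k_T = (8.86×10^11/2.27×10^13)·exp(6.444) = 0.03903 × 629.1 = 24.6.
Since E_S < E_T, lowering the temperature improves selectivity toward S.

24.6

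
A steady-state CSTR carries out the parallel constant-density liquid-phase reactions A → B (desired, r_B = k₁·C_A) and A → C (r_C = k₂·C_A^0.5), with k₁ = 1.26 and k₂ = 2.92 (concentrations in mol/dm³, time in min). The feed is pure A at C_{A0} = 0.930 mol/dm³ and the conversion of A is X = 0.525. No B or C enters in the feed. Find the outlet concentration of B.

Exit C_A = C_{A0}(1−X) = 0.930×0.475 = 0.4417 mol/dm³.
A CSTR operates uniformly at the exit composition, giving r_B = 0.5566 and r_C = 1.941 (each k·C_A^n at C_A = 0.4417).
Fraction of consumed A going to B: r_B/(r_B+r_C) = 0.2229.
C_B = 0.2229·C_{A0}·X = 0.2229×0.930×0.525 = 0.109 mol/dm³.

0.109 mol/dm³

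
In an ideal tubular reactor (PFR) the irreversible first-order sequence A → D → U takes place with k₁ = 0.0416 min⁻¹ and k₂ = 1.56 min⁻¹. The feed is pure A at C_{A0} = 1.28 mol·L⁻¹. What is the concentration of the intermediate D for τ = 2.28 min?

For first-order series with pure A initially, C_D(τ) = k₁C_{A0}/(k₂−k₁)·(e^(−k₁τ) − e^(−k₂τ)).
e^(−k₁τ) = e^(−0.0416×2.28) = e^(−0.09485) = 0.9095; e^(−k₂τ) = e^(−3.557) = 0.02853.
C_D = 0.0416×1.28/(1.56−0.0416) × (0.9095−0.02853) = 0.03507×0.8810 = 0.03089 mol·L⁻¹.

0.0309 mol·L⁻¹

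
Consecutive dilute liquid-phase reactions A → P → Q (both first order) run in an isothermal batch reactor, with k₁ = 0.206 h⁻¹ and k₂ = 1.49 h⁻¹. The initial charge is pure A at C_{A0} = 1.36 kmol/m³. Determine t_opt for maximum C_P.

For first-order series the maximum of C_P occurs at t_opt = ln(k₂/k₁)/(k₂−k₁).
= ln(1.49/0.206)/(1.49−0.206) = ln(7.233)/1.284 = 1.979/1.284 = 1.54 h.

1.54 h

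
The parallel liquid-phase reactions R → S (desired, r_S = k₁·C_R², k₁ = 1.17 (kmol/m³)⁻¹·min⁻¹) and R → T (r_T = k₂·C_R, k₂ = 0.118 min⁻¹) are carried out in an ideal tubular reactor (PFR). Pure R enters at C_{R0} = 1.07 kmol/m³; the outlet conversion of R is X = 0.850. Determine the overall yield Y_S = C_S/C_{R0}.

C_R = C_{R0}(1−X) = 0.1605 kmol/m³.
Along a PFR/batch, dC_T/dC_R = −r_T/(r_S+r_T) = −k₂/(k₂+k₁·C_R).
Integrating from C_{R0} to C_R: C_T = (0.118/1.17)·ln[(0.118+1.17·1.07)/(0.118+1.17·0.161)] = 0.1009·ln(1.370/0.3058) = 0.1512 kmol/m³.
Then C_S = (C_{R0}−C_R) − C_T = 0.9095 − 0.1512 = 0.7583 kmol/m³.
Y_S = C_S/C_{R0} = 0.7583/1.07 = 0.709.

0.709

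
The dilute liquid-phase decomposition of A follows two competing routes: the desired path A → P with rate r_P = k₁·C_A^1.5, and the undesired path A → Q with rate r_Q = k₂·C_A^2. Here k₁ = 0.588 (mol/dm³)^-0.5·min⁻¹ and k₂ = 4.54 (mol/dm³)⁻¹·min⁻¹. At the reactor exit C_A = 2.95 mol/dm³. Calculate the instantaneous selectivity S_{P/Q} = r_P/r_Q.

S_{P/Q} = r_P/r_Q = (k₁·C_A^1.5)/(k₂·C_A^2) = (k₁/k₂)·C_A^-0.5.
= (0.588×2.950^1.5) / (4.54×2.950^2) = 2.979/39.51 = 0.0754.

0.0754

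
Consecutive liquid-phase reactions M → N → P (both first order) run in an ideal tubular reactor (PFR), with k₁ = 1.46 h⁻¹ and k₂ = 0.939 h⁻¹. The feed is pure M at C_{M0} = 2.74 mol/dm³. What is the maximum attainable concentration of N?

1.24 mol/dm³

At the optimum, C_{N,max}/C_{M0} = (k₁/k₂)^[k₂/(k₂−k₁)].
= (1.46/0.939)^(0.939/(0.939−1.46)) = (1.555)^(-1.802) = 0.4514.
C_{N,max} = 0.4514×2.74 = 1.24 mol/dm³.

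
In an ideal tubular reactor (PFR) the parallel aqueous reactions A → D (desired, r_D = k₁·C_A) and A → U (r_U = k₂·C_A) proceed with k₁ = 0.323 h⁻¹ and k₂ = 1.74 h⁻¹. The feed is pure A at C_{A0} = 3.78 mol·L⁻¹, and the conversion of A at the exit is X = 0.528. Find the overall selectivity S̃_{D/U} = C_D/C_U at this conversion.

C_A = C_{A0}(1−X) = 1.784 mol·L⁻¹.
Both paths are first order in A, so the instantaneous fraction to D is constant: dC_D/d(−C_A) = k₁/(k₁+k₂) = 0.1566.
C_D = 0.1566·(C_{A0}−C_A) = 0.1566×1.996 = 0.312 mol·L⁻¹.
C_U = (C_{A0}−C_A)−C_D = 1.683 mol·L⁻¹; S̃_{D/U} = 0.3125/1.683 = 0.186.

0.186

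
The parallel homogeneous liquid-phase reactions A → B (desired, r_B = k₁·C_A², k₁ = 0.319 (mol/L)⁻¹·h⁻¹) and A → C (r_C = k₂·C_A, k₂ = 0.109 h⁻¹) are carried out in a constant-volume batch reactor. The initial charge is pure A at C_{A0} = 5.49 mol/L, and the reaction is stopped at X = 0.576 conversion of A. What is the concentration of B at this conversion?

C_A = C_{A0}(1−X) = 2.328 mol/L.
Along a PFR/batch, dC_C/dC_A = −r_C/(r_B+r_C) = −k₂/(k₂+k₁·C_A).
Integrating from C_{A0} to C_A: C_C = (0.109/0.319)·ln[(0.109+0.319·5.49)/(0.109+0.319·2.33)] = 0.3417·ln(1.860/0.8516) = 0.2670 mol/L.
Then C_B = (C_{A0}−C_A) − C_C = 3.162 − 0.2670 = 2.895 mol/L.

2.90 mol/L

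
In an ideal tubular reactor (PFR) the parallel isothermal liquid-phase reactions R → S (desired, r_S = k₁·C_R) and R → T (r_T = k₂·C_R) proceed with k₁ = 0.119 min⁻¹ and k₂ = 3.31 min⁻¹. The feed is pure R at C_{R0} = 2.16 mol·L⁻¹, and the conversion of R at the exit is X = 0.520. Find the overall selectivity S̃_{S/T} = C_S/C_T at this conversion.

0.0360

C_R = C_{R0}(1−X) = 1.037 mol·L⁻¹.
Both paths are first order in R, so the instantaneous fraction to S is constant: dC_S/d(−C_R) = k₁/(k₁+k₂) = 0.03470.
C_S = 0.03470·(C_{R0}−C_R) = 0.03470×1.123 = 0.0390 mol·L⁻¹.
C_T = (C_{R0}−C_R)−C_S = 1.084 mol·L⁻¹; S̃_{S/T} = 0.03898/1.084 = 0.0360.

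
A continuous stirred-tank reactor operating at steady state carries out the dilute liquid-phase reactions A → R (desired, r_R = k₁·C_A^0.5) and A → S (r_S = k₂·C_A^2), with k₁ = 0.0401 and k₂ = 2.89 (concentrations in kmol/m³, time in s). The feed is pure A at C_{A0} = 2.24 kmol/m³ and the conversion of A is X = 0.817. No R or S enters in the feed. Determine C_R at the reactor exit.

Exit C_A = C_{A0}(1−X) = 2.24×0.183 = 0.4099 kmol/m³.
A CSTR operates uniformly at the exit composition, giving r_R = 0.02567 and r_S = 0.4856 (each k·C_A^n at C_A = 0.4099).
Fraction of consumed A going to R: r_R/(r_R+r_S) = 0.05021.
C_R = 0.05021·C_{A0}·X = 0.05021×2.24×0.817 = 0.0919 kmol/m³.

0.0919 kmol/m³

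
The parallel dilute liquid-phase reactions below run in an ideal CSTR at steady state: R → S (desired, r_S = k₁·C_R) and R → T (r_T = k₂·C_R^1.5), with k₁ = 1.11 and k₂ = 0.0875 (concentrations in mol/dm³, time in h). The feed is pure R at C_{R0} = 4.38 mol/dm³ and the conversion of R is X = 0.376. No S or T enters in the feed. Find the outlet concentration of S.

Exit C_R = C_{R0}(1−X) = 4.38×0.624 = 2.733 mol/dm³.
Rates in a CSTR are evaluated at the outlet concentration: r_S = 1.11×2.733 = 3.034, r_T = 0.0875×2.733^1.5 = 0.3954.
Fraction of consumed R going to S: r_S/(r_S+r_T) = 0.8847.
C_S = 0.8847·C_{R0}·X = 0.8847×4.38×0.376 = 1.46 mol/dm³.

1.46 mol/dm³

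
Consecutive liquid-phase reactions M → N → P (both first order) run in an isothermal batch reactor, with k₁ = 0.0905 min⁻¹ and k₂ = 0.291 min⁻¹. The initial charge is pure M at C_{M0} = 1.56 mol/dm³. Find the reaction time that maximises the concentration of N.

5.83 min

Setting dC_N/dt = 0 gives t_opt = ln(k₂/k₁)/(k₂−k₁).
= ln(0.291/0.0905)/(0.291−0.0905) = ln(3.215)/0.2005 = 1.168/0.2005 = 5.83 min.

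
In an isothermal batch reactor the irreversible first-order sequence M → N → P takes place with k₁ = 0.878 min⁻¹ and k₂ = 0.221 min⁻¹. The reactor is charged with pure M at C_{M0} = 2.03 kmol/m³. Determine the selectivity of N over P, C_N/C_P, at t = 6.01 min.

0.536

Solving the coupled first-order balances gives C_N(t) = [k₁/(k₂−k₁)]·C_{M0}·(e^(−k₁t) − e^(−k₂t)).
e^(−k₁t) = e^(−0.878×6.01) = e^(−5.277) = 0.005109; e^(−k₂t) = e^(−1.328) = 0.2650.
C_N = 0.878×2.03/(0.221−0.878) × (0.005109−0.2650) = (-2.713)×(-0.2598) = 0.7049 kmol/m³.
C_M = C_{M0}e^(−k₁t) = 0.01037 kmol/m³, so C_P = C_{M0}−C_M−C_N = 1.315 kmol/m³; C_N/C_P = 0.536.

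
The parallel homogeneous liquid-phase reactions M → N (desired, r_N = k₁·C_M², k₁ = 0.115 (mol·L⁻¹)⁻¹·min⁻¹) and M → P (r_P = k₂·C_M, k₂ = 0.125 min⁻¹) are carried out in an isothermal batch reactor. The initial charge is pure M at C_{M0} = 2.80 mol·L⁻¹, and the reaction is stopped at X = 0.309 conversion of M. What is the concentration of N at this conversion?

C_M = C_{M0}(1−X) = 1.935 mol·L⁻¹.
Along a PFR/batch, dC_P/dC_M = −r_P/(r_N+r_P) = −k₂/(k₂+k₁·C_M).
Integrating from C_{M0} to C_M: C_P = (0.125/0.115)·ln[(0.125+0.115·2.80)/(0.125+0.115·1.93)] = 1.087·ln(0.4470/0.3475) = 0.2737 mol·L⁻¹.
Then C_N = (C_{M0}−C_M) − C_P = 0.8652 − 0.2737 = 0.5915 mol·L⁻¹.

0.592 mol·L⁻¹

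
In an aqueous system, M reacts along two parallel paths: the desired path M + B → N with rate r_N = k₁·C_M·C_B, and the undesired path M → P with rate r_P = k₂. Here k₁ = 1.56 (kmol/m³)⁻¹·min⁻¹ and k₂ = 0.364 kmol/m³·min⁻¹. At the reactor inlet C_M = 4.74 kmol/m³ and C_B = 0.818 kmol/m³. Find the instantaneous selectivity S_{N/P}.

16.6

S_{N/P} = r_N/r_P = (k₁·C_M·C_B)/(k₂) = (k₁/k₂)·C_M·C_B.
= (1.56×4.740×0.8180) / (0.364) = 6.049/0.3640 = 16.6.
Since the desired path is higher order in M, keeping C_M high (PFR or concentrated feed) favours N.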